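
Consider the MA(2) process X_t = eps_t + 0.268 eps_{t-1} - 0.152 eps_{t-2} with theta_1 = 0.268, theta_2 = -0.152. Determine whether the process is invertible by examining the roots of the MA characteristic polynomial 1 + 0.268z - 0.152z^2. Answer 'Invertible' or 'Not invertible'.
\text{Invertible}

The MA(q) characteristic polynomial is P(z) = 1 + 0.268z - 0.152z^2.
Invertibility requires all roots to lie outside the unit circle, i.e. |z| > 1 for every root.
Set 1 + (0.268) z + (-0.152) z^2 = 0, i.e. a z^2 + b z + c = 0 with a = -0.152, b = 0.268, c = 1.
Discriminant D = b^2 - 4ac = (0.268)^2 - 4*(-0.152)*1 = 0.071824 - (-0.608) = 0.679824.
D >= 0, so the roots are real: z = (-b +/- sqrt(D)) / (2a) = (-0.268 +/- 0.824514) / (-0.304).
  z_1 = (-0.268 + 0.824514) / (-0.304) = -1.8306,   |z_1| = 1.8306.
  z_2 = (-0.268 - 0.824514) / (-0.304) = 3.5938,   |z_2| = 3.5938.
Moduli of all roots: 1.8306, 3.5938.
All moduli strictly greater than 1? Yes.
Verdict: Invertible.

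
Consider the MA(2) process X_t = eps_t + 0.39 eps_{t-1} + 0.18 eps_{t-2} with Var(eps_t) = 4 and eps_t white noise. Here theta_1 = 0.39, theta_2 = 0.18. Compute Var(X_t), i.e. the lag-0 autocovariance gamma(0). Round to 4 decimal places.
\gamma(0) = 4.7380

For an MA(q) process X_t = eps_t + sum_i theta_i eps_{t-i} with
Var(eps_t) = sigma^2, the variance is
  gamma(0) = sigma^2 * (1 + sum_i theta_i^2).
  sum_i theta_i^2 = (0.39)^2 + (0.18)^2 = 0.1521 + 0.0324 = 0.1845.
  gamma(0) = 4 * (1 + 0.1845) = 4 * 1.1845 = 4.738, which rounds to 4.7380.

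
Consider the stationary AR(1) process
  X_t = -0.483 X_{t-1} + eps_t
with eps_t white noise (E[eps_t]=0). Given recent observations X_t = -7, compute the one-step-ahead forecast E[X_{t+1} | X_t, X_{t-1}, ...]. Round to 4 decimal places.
E[X_{t+1} \mid \mathcal F_t] = 3.3810

For an AR(p) model X_t = c + sum_i phi_i X_{t-i} + eps_t, the
one-step-ahead conditional mean is
  E[X_{t+1} | X_t, ...] = c + sum_i phi_i X_{t+1-i}.
Substitute known values:
  E[X_{t+1} | ...] = (-0.483) * (-7)
                   = 3.3810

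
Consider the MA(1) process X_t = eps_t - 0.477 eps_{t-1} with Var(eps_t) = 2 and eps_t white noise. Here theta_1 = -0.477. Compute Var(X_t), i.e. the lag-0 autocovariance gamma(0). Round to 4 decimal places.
\gamma(0) = 2.4551

For an MA(q) process X_t = eps_t + sum_i theta_i eps_{t-i} with
Var(eps_t) = sigma^2, the variance is
  gamma(0) = sigma^2 * (1 + sum_i theta_i^2).
  sum_i theta_i^2 = (-0.477)^2 = 0.227529.
  gamma(0) = 2 * (1 + 0.227529) = 2 * 1.227529 = 2.455058, which rounds to 2.4551.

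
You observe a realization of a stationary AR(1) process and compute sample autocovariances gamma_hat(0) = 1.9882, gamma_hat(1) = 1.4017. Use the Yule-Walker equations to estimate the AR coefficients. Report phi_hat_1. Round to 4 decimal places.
\hat\phi_{1} = 0.7050

The Yule-Walker equations for an AR(p) process read, in matrix form,
  Gamma_p phi = r_p,   with   (Gamma_p)_{ij} = gamma(|i - j|),
                       (r_p)_i = gamma(i),   i,j = 1..p.
Substitute the sample gammas (Toeplitz matrix and right-hand side of size 1):
  Gamma_p = [[1.9882]]
  r_p     = [1.4017]
With p = 1 this is the single equation gamma(0) phi_1 = gamma(1):
  phi_hat_1 = gamma(1) / gamma(0) = 1.4017 / 1.9882 = 0.7050.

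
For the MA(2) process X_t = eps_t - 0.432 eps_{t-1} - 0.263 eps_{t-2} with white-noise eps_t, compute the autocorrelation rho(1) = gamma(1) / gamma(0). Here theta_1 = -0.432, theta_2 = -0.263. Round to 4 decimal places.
\rho(1) = -0.2535

For an MA(q) process with theta_0 = 1, the autocovariance is
  gamma(k) = sigma^2 * sum_{i=0..q-k} theta_i * theta_{i+k},
and rho(k) = gamma(k) / gamma(0). Sigma^2 cancels.
  numerator   = (1)*(-0.432) + (-0.432)*(-0.263) = -0.318384.
  denominator = (1)^2 + (-0.432)^2 + (-0.263)^2 = 1.255793.
  rho(1) = -0.318384 / 1.255793 = -0.2535.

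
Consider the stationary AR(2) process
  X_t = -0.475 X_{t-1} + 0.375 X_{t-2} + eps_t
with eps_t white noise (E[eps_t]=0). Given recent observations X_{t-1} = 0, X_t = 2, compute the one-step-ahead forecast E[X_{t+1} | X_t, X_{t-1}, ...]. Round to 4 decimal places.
E[X_{t+1} \mid \mathcal F_t] = -0.9500

For an AR(p) model X_t = c + sum_i phi_i X_{t-i} + eps_t, the
one-step-ahead conditional mean is
  E[X_{t+1} | X_t, ...] = c + sum_i phi_i X_{t+1-i}.
Substitute known values:
  E[X_{t+1} | ...] = (-0.475) * (2) + (0.375) * (0)
                   = -0.9500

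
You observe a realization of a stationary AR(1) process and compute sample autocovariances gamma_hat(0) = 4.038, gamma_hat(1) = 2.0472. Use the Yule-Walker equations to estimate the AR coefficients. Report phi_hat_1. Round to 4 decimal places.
\hat\phi_{1} = 0.5070

The Yule-Walker equations for an AR(p) process read, in matrix form,
  Gamma_p phi = r_p,   with   (Gamma_p)_{ij} = gamma(|i - j|),
                       (r_p)_i = gamma(i),   i,j = 1..p.
Substitute the sample gammas (Toeplitz matrix and right-hand side of size 1):
  Gamma_p = [[4.038]]
  r_p     = [2.0472]
With p = 1 this is the single equation gamma(0) phi_1 = gamma(1):
  phi_hat_1 = gamma(1) / gamma(0) = 2.0472 / 4.038 = 0.5070.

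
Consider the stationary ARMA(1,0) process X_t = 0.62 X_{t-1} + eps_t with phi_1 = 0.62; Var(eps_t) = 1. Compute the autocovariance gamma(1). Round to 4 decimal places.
\gamma(1) = 1.0071

Multiply the model equation by X_{t-k} and take expectations. With theta_0 = psi_0 = 1 and psi_j the MA(infinity) weights, this gives
  gamma(k) - sum_i phi_i gamma(k-i) = c_k,
  c_k = sigma^2 * sum_{j=k..q} theta_j psi_{j-k}   (c_k = 0 for k > q),
using gamma(-m) = gamma(m).
Pure AR (q = 0): c_0 = sigma^2 = 1, c_k = 0 for k >= 1.
Equations for k = 0 and k = 1 (AR order 1):
  gamma(0) = phi_1 gamma(1) + c_0
  gamma(1) = phi_1 gamma(0) + c_1
Substituting the second into the first: gamma(0) (1 - phi_1^2) = c_0 + phi_1 c_1, so
  gamma(0) = c_0 / (1 - phi_1^2) = 1 / (1 - (0.62)^2) = 1 / 0.6156 = 1.624431.
  gamma(1) = phi_1 gamma(0) = (0.62)(1.624431) = 1.007147.
Therefore gamma(1) = 1.0071 (to 4 decimal places).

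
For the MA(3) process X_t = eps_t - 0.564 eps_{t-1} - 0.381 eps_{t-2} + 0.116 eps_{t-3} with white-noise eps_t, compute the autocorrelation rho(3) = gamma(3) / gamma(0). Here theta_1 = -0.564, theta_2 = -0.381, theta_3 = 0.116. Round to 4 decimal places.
\rho(3) = 0.0786

For an MA(q) process with theta_0 = 1, the autocovariance is
  gamma(k) = sigma^2 * sum_{i=0..q-k} theta_i * theta_{i+k},
and rho(k) = gamma(k) / gamma(0). Sigma^2 cancels.
  numerator   = (1)*(0.116) = 0.116.
  denominator = (1)^2 + (-0.564)^2 + (-0.381)^2 + (0.116)^2 = 1.476713.
  rho(3) = 0.116 / 1.476713 = 0.0786.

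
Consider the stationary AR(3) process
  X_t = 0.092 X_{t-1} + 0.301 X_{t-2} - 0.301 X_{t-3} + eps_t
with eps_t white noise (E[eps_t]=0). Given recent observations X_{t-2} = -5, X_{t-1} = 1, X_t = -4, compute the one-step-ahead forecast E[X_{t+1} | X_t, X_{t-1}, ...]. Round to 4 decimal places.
E[X_{t+1} \mid \mathcal F_t] = 1.4380

For an AR(p) model X_t = c + sum_i phi_i X_{t-i} + eps_t, the
one-step-ahead conditional mean is
  E[X_{t+1} | X_t, ...] = c + sum_i phi_i X_{t+1-i}.
Substitute known values:
  E[X_{t+1} | ...] = (0.092) * (-4) + (0.301) * (1) + (-0.301) * (-5)
                   = 1.4380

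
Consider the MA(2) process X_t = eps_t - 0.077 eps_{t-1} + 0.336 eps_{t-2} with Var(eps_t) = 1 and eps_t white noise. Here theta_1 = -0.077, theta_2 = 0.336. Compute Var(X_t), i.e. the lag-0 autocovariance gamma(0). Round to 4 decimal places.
\gamma(0) = 1.1188

For an MA(q) process X_t = eps_t + sum_i theta_i eps_{t-i} with
Var(eps_t) = sigma^2, the variance is
  gamma(0) = sigma^2 * (1 + sum_i theta_i^2).
  sum_i theta_i^2 = (-0.077)^2 + (0.336)^2 = 0.005929 + 0.112896 = 0.118825.
  gamma(0) = 1 * (1 + 0.118825) = 1 * 1.118825 = 1.118825, which rounds to 1.1188.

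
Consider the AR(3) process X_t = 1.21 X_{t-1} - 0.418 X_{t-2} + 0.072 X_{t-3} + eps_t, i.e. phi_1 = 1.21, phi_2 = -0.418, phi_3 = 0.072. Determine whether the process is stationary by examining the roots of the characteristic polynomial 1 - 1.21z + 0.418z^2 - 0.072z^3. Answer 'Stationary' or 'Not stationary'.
\text{Stationary}

The AR(p) characteristic polynomial is P(z) = 1 - 1.21z + 0.418z^2 - 0.072z^3.
Stationarity requires all roots to lie outside the unit circle, i.e. |z| > 1 for every root.
Degree 3: look for a simple real root z0 first, then factor out (1 - z/z0) and solve the remaining quadratic.
Testing z0 = 1.25: P(1.25) = 1 + (-1.21)(1.25) + (0.418)(1.25)^2 + (-0.072)(1.25)^3
  = 1 + (-1.5125) + (0.653125) + (-0.140625) = 0.  So z_0 = 1.25 is a root, |z_0| = 1.25.
Divide out the factor (1 - 0.8 z) = (1 - z/z0) (since 1/z0 = 0.8):
  P(z) = (1 - 0.8 z)(1 + (-0.41) z + (0.09) z^2)
  [check: z-coef -0.41 - (0.8) = -1.21; z^2-coef 0.09 - (0.8)(-0.41) = 0.418; z^3-coef -(0.8)(0.09) = -0.072.]
Remaining roots from the quadratic factor 1 + (-0.41) z + (0.09) z^2:
  Set 1 + (-0.41) z + (0.09) z^2 = 0, i.e. a z^2 + b z + c = 0 with a = 0.09, b = -0.41, c = 1.
  Discriminant D = b^2 - 4ac = (-0.41)^2 - 4*(0.09)*1 = 0.1681 - (0.36) = -0.1919.
  D < 0, so the roots are the complex-conjugate pair z = (-b +/- i sqrt(-D)) / (2a) = 2.2778 +/- 2.4337i.
  For a conjugate pair |z|^2 = z * conj(z) = (product of roots) = c/a = 1/(0.09) = 11.111111, so |z| = sqrt(11.111111) = 3.3333 for both roots.
Moduli of all roots: 1.2500, 3.3333, 3.3333.
All moduli strictly greater than 1? Yes.
Verdict: Stationary.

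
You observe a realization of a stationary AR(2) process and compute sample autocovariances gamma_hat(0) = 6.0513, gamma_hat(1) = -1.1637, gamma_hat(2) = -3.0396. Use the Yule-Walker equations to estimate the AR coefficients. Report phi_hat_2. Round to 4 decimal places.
\hat\phi_{2} = -0.5600

The Yule-Walker equations for an AR(p) process read, in matrix form,
  Gamma_p phi = r_p,   with   (Gamma_p)_{ij} = gamma(|i - j|),
                       (r_p)_i = gamma(i),   i,j = 1..p.
Substitute the sample gammas (Toeplitz matrix and right-hand side of size 2):
  Gamma_p = [[6.0513, -1.1637], [-1.1637, 6.0513]]
  r_p     = [-1.1637, -3.0396]
Written out:
  6.0513 phi_1 - 1.1637 phi_2 = -1.1637
  -1.1637 phi_1 + 6.0513 phi_2 = -3.0396
Solve by Cramer's rule:
  det = gamma(0)^2 - gamma(1)^2 = (6.0513)^2 - (-1.1637)^2 = 36.61823169 - 1.35419769 = 35.264034
  phi_hat_1 = [gamma(1) gamma(0) - gamma(1) gamma(2)] / det = [(-1.1637)(6.0513) - (-1.1637)(-3.0396)] / 35.264034 = -10.57908033 / 35.264034 = -0.3
  phi_hat_2 = [gamma(0) gamma(2) - gamma(1)^2] / det = [(6.0513)(-3.0396) - (-1.1637)^2] / 35.264034 = -19.74772917 / 35.264034 = -0.56
So phi_hat = [-0.3000, -0.5600].
Therefore phi_hat_2 = -0.5600.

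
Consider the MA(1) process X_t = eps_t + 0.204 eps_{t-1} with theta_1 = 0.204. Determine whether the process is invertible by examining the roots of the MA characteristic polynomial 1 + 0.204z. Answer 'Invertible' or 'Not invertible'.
\text{Invertible}

The MA(q) characteristic polynomial is P(z) = 1 + 0.204z.
Invertibility requires all roots to lie outside the unit circle, i.e. |z| > 1 for every root.
This is linear in z: 1 + (0.204) z = 0  =>  z = -1/(0.204) = -4.901961,  |z| = 4.901961.
Moduli of all roots: 4.9020.
All moduli strictly greater than 1? Yes.
Verdict: Invertible.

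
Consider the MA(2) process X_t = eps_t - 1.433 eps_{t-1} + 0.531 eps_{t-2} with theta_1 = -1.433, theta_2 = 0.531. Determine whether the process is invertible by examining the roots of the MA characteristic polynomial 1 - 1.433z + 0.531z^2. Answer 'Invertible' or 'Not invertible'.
\text{Invertible}

The MA(q) characteristic polynomial is P(z) = 1 - 1.433z + 0.531z^2.
Invertibility requires all roots to lie outside the unit circle, i.e. |z| > 1 for every root.
Set 1 + (-1.433) z + (0.531) z^2 = 0, i.e. a z^2 + b z + c = 0 with a = 0.531, b = -1.433, c = 1.
Discriminant D = b^2 - 4ac = (-1.433)^2 - 4*(0.531)*1 = 2.053489 - (2.124) = -0.070511.
D < 0, so the roots are the complex-conjugate pair z = (-b +/- i sqrt(-D)) / (2a) = 1.3493 +/- 0.25i.
For a conjugate pair |z|^2 = z * conj(z) = (product of roots) = c/a = 1/(0.531) = 1.883239, so |z| = sqrt(1.883239) = 1.3723 for both roots.
Moduli of all roots: 1.3723, 1.3723.
All moduli strictly greater than 1? Yes.
Verdict: Invertible.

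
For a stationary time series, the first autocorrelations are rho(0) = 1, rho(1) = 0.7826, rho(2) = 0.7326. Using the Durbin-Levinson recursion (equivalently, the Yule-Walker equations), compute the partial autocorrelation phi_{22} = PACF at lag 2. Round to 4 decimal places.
\phi_{22} = 0.3100

The PACF at lag k is phi_{kk}, the last component of the solution
to the Yule-Walker system G_k phi = r_k where
  (G_k)_{ij} = rho(|i - j|), (r_k)_i = rho(i), i,j = 1..k.
Equivalently, Durbin-Levinson gives phi_{kk} iteratively:
  phi_{11} = rho(1)
  phi_{kk} = [rho(k) - sum_{j=1..k-1} phi_{k-1,j} rho(k-j)]
            / [1 - sum_{j=1..k-1} phi_{k-1,j} rho(j)],
  phi_{k,j} = phi_{k-1,j} - phi_{kk} phi_{k-1,k-j},  j = 1..k-1.
Step k = 1:
  phi_11 = rho(1) = 0.7826.
Step k = 2:
  phi_22 = [rho(2) - phi_11 rho(1)] / [1 - phi_11 rho(1)] = [0.7326 - (0.7826)(0.7826)] / [1 - (0.7826)(0.7826)]
         = 0.12013724 / 0.38753724 = 0.31.
Therefore phi_{22} = 0.3100.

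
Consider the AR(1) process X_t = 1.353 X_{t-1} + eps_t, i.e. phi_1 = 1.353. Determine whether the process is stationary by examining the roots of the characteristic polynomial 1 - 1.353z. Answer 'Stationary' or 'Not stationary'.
\text{Not stationary}

The AR(p) characteristic polynomial is P(z) = 1 - 1.353z.
Stationarity requires all roots to lie outside the unit circle, i.e. |z| > 1 for every root.
This is linear in z: 1 + (-1.353) z = 0  =>  z = -1/(-1.353) = 0.739098,  |z| = 0.739098.
Moduli of all roots: 0.7391.
All moduli strictly greater than 1? No.
Verdict: Not stationary.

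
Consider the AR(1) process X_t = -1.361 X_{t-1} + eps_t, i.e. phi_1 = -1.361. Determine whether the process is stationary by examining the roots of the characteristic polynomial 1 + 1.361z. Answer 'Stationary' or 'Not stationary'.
\text{Not stationary}

The AR(p) characteristic polynomial is P(z) = 1 + 1.361z.
Stationarity requires all roots to lie outside the unit circle, i.e. |z| > 1 for every root.
This is linear in z: 1 + (1.361) z = 0  =>  z = -1/(1.361) = -0.734754,  |z| = 0.734754.
Moduli of all roots: 0.7348.
All moduli strictly greater than 1? No.
Verdict: Not stationary.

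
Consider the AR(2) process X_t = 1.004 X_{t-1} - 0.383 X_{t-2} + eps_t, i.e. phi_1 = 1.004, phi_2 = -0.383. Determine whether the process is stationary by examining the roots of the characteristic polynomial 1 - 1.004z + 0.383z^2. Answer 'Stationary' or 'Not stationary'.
\text{Stationary}

The AR(p) characteristic polynomial is P(z) = 1 - 1.004z + 0.383z^2.
Stationarity requires all roots to lie outside the unit circle, i.e. |z| > 1 for every root.
Set 1 + (-1.004) z + (0.383) z^2 = 0, i.e. a z^2 + b z + c = 0 with a = 0.383, b = -1.004, c = 1.
Discriminant D = b^2 - 4ac = (-1.004)^2 - 4*(0.383)*1 = 1.008016 - (1.532) = -0.523984.
D < 0, so the roots are the complex-conjugate pair z = (-b +/- i sqrt(-D)) / (2a) = 1.3107 +/- 0.945i.
For a conjugate pair |z|^2 = z * conj(z) = (product of roots) = c/a = 1/(0.383) = 2.610966, so |z| = sqrt(2.610966) = 1.6158 for both roots.
Moduli of all roots: 1.6158, 1.6158.
All moduli strictly greater than 1? Yes.
Verdict: Stationary.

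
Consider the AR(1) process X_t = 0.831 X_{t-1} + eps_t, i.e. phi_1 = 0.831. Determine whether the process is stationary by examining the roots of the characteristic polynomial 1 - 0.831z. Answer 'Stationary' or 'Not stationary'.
\text{Stationary}

The AR(p) characteristic polynomial is P(z) = 1 - 0.831z.
Stationarity requires all roots to lie outside the unit circle, i.e. |z| > 1 for every root.
This is linear in z: 1 + (-0.831) z = 0  =>  z = -1/(-0.831) = 1.203369,  |z| = 1.203369.
Moduli of all roots: 1.2034.
All moduli strictly greater than 1? Yes.
Verdict: Stationary.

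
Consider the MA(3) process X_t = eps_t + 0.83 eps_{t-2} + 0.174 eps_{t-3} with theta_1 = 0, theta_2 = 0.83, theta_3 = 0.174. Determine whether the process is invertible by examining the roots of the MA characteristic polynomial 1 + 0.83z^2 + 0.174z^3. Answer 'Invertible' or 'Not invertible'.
\text{Invertible}

The MA(q) characteristic polynomial is P(z) = 1 + 0.83z^2 + 0.174z^3.
Invertibility requires all roots to lie outside the unit circle, i.e. |z| > 1 for every root.
Degree 3: look for a simple real root z0 first, then factor out (1 - z/z0) and solve the remaining quadratic.
Testing z0 = -5: P(-5) = 1 + (0)(-5) + (0.83)(-5)^2 + (0.174)(-5)^3
  = 1 + (0) + (20.75) + (-21.75) = 0.  So z_0 = -5 is a root, |z_0| = 5.
Divide out the factor (1 + 0.2 z) = (1 - z/z0) (since 1/z0 = -0.2):
  P(z) = (1 + 0.2 z)(1 + (-0.2) z + (0.87) z^2)
  [check: z-coef -0.2 - (-0.2) = 0; z^2-coef 0.87 - (-0.2)(-0.2) = 0.83; z^3-coef -(-0.2)(0.87) = 0.174.]
Remaining roots from the quadratic factor 1 + (-0.2) z + (0.87) z^2:
  Set 1 + (-0.2) z + (0.87) z^2 = 0, i.e. a z^2 + b z + c = 0 with a = 0.87, b = -0.2, c = 1.
  Discriminant D = b^2 - 4ac = (-0.2)^2 - 4*(0.87)*1 = 0.04 - (3.48) = -3.44.
  D < 0, so the roots are the complex-conjugate pair z = (-b +/- i sqrt(-D)) / (2a) = 0.1149 +/- 1.0659i.
  For a conjugate pair |z|^2 = z * conj(z) = (product of roots) = c/a = 1/(0.87) = 1.149425, so |z| = sqrt(1.149425) = 1.0721 for both roots.
Moduli of all roots: 5.0000, 1.0721, 1.0721.
All moduli strictly greater than 1? Yes.
Verdict: Invertible.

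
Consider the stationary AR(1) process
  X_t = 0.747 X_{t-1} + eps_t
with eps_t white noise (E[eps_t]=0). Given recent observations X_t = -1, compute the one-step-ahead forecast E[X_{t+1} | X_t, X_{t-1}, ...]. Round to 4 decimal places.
E[X_{t+1} \mid \mathcal F_t] = -0.7470

For an AR(p) model X_t = c + sum_i phi_i X_{t-i} + eps_t, the
one-step-ahead conditional mean is
  E[X_{t+1} | X_t, ...] = c + sum_i phi_i X_{t+1-i}.
Substitute known values:
  E[X_{t+1} | ...] = (0.747) * (-1)
                   = -0.7470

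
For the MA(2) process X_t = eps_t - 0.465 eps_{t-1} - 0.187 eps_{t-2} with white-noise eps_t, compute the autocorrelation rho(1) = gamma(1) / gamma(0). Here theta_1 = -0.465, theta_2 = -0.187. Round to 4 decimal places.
\rho(1) = -0.3021

For an MA(q) process with theta_0 = 1, the autocovariance is
  gamma(k) = sigma^2 * sum_{i=0..q-k} theta_i * theta_{i+k},
and rho(k) = gamma(k) / gamma(0). Sigma^2 cancels.
  numerator   = (1)*(-0.465) + (-0.465)*(-0.187) = -0.378045.
  denominator = (1)^2 + (-0.465)^2 + (-0.187)^2 = 1.251194.
  rho(1) = -0.378045 / 1.251194 = -0.3021.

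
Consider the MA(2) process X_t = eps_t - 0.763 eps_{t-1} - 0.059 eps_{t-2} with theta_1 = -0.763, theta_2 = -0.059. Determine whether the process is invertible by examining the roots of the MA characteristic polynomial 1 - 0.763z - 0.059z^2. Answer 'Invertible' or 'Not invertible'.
\text{Invertible}

The MA(q) characteristic polynomial is P(z) = 1 - 0.763z - 0.059z^2.
Invertibility requires all roots to lie outside the unit circle, i.e. |z| > 1 for every root.
Set 1 + (-0.763) z + (-0.059) z^2 = 0, i.e. a z^2 + b z + c = 0 with a = -0.059, b = -0.763, c = 1.
Discriminant D = b^2 - 4ac = (-0.763)^2 - 4*(-0.059)*1 = 0.582169 - (-0.236) = 0.818169.
D >= 0, so the roots are real: z = (-b +/- sqrt(D)) / (2a) = (0.763 +/- 0.904527) / (-0.118).
  z_1 = (0.763 + 0.904527) / (-0.118) = -14.1316,   |z_1| = 14.1316.
  z_2 = (0.763 - 0.904527) / (-0.118) = 1.1994,   |z_2| = 1.1994.
Moduli of all roots: 14.1316, 1.1994.
All moduli strictly greater than 1? Yes.
Verdict: Invertible.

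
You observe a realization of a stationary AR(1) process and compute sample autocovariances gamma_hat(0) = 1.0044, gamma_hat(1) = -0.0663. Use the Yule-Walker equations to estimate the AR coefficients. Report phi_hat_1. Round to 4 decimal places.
\hat\phi_{1} = -0.0660

The Yule-Walker equations for an AR(p) process read, in matrix form,
  Gamma_p phi = r_p,   with   (Gamma_p)_{ij} = gamma(|i - j|),
                       (r_p)_i = gamma(i),   i,j = 1..p.
Substitute the sample gammas (Toeplitz matrix and right-hand side of size 1):
  Gamma_p = [[1.0044]]
  r_p     = [-0.0663]
With p = 1 this is the single equation gamma(0) phi_1 = gamma(1):
  phi_hat_1 = gamma(1) / gamma(0) = -0.0663 / 1.0044 = -0.0660.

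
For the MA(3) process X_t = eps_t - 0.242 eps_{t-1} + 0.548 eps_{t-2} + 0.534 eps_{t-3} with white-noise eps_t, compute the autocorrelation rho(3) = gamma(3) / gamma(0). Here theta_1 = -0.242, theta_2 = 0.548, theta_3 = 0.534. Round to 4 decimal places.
\rho(3) = 0.3248

For an MA(q) process with theta_0 = 1, the autocovariance is
  gamma(k) = sigma^2 * sum_{i=0..q-k} theta_i * theta_{i+k},
and rho(k) = gamma(k) / gamma(0). Sigma^2 cancels.
  numerator   = (1)*(0.534) = 0.534.
  denominator = (1)^2 + (-0.242)^2 + (0.548)^2 + (0.534)^2 = 1.644024.
  rho(3) = 0.534 / 1.644024 = 0.3248.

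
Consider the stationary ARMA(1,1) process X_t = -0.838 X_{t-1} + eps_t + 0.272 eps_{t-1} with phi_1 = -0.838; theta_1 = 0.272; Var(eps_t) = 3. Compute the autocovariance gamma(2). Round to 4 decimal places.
\gamma(2) = 3.6896

Multiply the model equation by X_{t-k} and take expectations. With theta_0 = psi_0 = 1 and psi_j the MA(infinity) weights, this gives
  gamma(k) - sum_i phi_i gamma(k-i) = c_k,
  c_k = sigma^2 * sum_{j=k..q} theta_j psi_{j-k}   (c_k = 0 for k > q),
using gamma(-m) = gamma(m).
psi-weights needed (psi_j = theta_j + sum_i phi_i psi_{j-i}):
  psi_1 = theta_1 + phi_1 = 0.272 + (-0.838) = -0.566
Right-hand sides:
  c_0 = sigma^2 (1 + theta_1 psi_1) = 3 * (1 + (0.272)(-0.566)) = 3 * 0.846048 = 2.538144
  c_1 = sigma^2 theta_1 = 3 * (0.272) = 0.816
  c_2 = 0
Equations for k = 0 and k = 1 (AR order 1):
  gamma(0) = phi_1 gamma(1) + c_0
  gamma(1) = phi_1 gamma(0) + c_1
Substituting the second into the first: gamma(0) (1 - phi_1^2) = c_0 + phi_1 c_1, so
  gamma(0) = (c_0 + phi_1 c_1) / (1 - phi_1^2) = (2.538144 + (-0.838)(0.816)) / (1 - (-0.838)^2) = 1.854336 / 0.297756 = 6.227703.
  gamma(1) = phi_1 gamma(0) + c_1 = (-0.838)(6.227703) + (0.816) = -4.402815.
For k = 2 (> q): gamma(2) = phi_1 gamma(1) = (-0.838)(-4.402815) = 3.689559.
Therefore gamma(2) = 3.6896 (to 4 decimal places).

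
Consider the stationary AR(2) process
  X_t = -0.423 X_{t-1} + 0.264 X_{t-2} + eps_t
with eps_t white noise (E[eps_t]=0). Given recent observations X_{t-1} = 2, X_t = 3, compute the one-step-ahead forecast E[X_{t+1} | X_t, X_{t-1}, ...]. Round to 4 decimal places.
E[X_{t+1} \mid \mathcal F_t] = -0.7410

For an AR(p) model X_t = c + sum_i phi_i X_{t-i} + eps_t, the
one-step-ahead conditional mean is
  E[X_{t+1} | X_t, ...] = c + sum_i phi_i X_{t+1-i}.
Substitute known values:
  E[X_{t+1} | ...] = (-0.423) * (3) + (0.264) * (2)
                   = -0.7410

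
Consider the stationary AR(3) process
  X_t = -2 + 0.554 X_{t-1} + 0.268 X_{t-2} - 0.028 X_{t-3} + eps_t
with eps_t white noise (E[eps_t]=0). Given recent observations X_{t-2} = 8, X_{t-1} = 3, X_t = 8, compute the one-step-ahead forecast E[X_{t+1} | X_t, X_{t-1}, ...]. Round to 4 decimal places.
E[X_{t+1} \mid \mathcal F_t] = 3.0120

For an AR(p) model X_t = c + sum_i phi_i X_{t-i} + eps_t, the
one-step-ahead conditional mean is
  E[X_{t+1} | X_t, ...] = c + sum_i phi_i X_{t+1-i}.
Substitute known values:
  E[X_{t+1} | ...] = -2 + (0.554) * (8) + (0.268) * (3) + (-0.028) * (8)
                   = 3.0120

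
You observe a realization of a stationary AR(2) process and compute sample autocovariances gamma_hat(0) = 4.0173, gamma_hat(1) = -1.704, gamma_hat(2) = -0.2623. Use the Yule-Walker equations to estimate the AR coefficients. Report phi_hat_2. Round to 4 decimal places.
\hat\phi_{2} = -0.2990

The Yule-Walker equations for an AR(p) process read, in matrix form,
  Gamma_p phi = r_p,   with   (Gamma_p)_{ij} = gamma(|i - j|),
                       (r_p)_i = gamma(i),   i,j = 1..p.
Substitute the sample gammas (Toeplitz matrix and right-hand side of size 2):
  Gamma_p = [[4.0173, -1.704], [-1.704, 4.0173]]
  r_p     = [-1.704, -0.2623]
Written out:
  4.0173 phi_1 - 1.704 phi_2 = -1.704
  -1.704 phi_1 + 4.0173 phi_2 = -0.2623
Solve by Cramer's rule:
  det = gamma(0)^2 - gamma(1)^2 = (4.0173)^2 - (-1.704)^2 = 16.13869929 - 2.903616 = 13.23508329
  phi_hat_1 = [gamma(1) gamma(0) - gamma(1) gamma(2)] / det = [(-1.704)(4.0173) - (-1.704)(-0.2623)] / 13.23508329 = -7.2924384 / 13.23508329 = -0.551
  phi_hat_2 = [gamma(0) gamma(2) - gamma(1)^2] / det = [(4.0173)(-0.2623) - (-1.704)^2] / 13.23508329 = -3.95735379 / 13.23508329 = -0.299
So phi_hat = [-0.5510, -0.2990].
Therefore phi_hat_2 = -0.2990.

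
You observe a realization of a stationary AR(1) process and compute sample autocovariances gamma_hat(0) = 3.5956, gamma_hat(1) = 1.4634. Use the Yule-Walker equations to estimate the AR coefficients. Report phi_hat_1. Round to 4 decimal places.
\hat\phi_{1} = 0.4070

The Yule-Walker equations for an AR(p) process read, in matrix form,
  Gamma_p phi = r_p,   with   (Gamma_p)_{ij} = gamma(|i - j|),
                       (r_p)_i = gamma(i),   i,j = 1..p.
Substitute the sample gammas (Toeplitz matrix and right-hand side of size 1):
  Gamma_p = [[3.5956]]
  r_p     = [1.4634]
With p = 1 this is the single equation gamma(0) phi_1 = gamma(1):
  phi_hat_1 = gamma(1) / gamma(0) = 1.4634 / 3.5956 = 0.4070.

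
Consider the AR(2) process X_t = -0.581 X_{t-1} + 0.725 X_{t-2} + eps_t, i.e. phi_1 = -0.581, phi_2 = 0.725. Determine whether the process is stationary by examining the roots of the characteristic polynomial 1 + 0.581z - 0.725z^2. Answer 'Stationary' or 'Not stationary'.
\text{Not stationary}

The AR(p) characteristic polynomial is P(z) = 1 + 0.581z - 0.725z^2.
Stationarity requires all roots to lie outside the unit circle, i.e. |z| > 1 for every root.
Set 1 + (0.581) z + (-0.725) z^2 = 0, i.e. a z^2 + b z + c = 0 with a = -0.725, b = 0.581, c = 1.
Discriminant D = b^2 - 4ac = (0.581)^2 - 4*(-0.725)*1 = 0.337561 - (-2.9) = 3.237561.
D >= 0, so the roots are real: z = (-b +/- sqrt(D)) / (2a) = (-0.581 +/- 1.799322) / (-1.45).
  z_1 = (-0.581 + 1.799322) / (-1.45) = -0.8402,   |z_1| = 0.8402.
  z_2 = (-0.581 - 1.799322) / (-1.45) = 1.6416,   |z_2| = 1.6416.
Moduli of all roots: 0.8402, 1.6416.
All moduli strictly greater than 1? No.
Verdict: Not stationary.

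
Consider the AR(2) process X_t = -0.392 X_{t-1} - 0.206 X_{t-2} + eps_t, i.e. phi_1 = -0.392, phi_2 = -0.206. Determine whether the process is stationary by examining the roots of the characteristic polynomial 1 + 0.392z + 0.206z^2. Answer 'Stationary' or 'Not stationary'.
\text{Stationary}

The AR(p) characteristic polynomial is P(z) = 1 + 0.392z + 0.206z^2.
Stationarity requires all roots to lie outside the unit circle, i.e. |z| > 1 for every root.
Set 1 + (0.392) z + (0.206) z^2 = 0, i.e. a z^2 + b z + c = 0 with a = 0.206, b = 0.392, c = 1.
Discriminant D = b^2 - 4ac = (0.392)^2 - 4*(0.206)*1 = 0.153664 - (0.824) = -0.670336.
D < 0, so the roots are the complex-conjugate pair z = (-b +/- i sqrt(-D)) / (2a) = -0.9515 +/- 1.9872i.
For a conjugate pair |z|^2 = z * conj(z) = (product of roots) = c/a = 1/(0.206) = 4.854369, so |z| = sqrt(4.854369) = 2.2033 for both roots.
Moduli of all roots: 2.2033, 2.2033.
All moduli strictly greater than 1? Yes.
Verdict: Stationary.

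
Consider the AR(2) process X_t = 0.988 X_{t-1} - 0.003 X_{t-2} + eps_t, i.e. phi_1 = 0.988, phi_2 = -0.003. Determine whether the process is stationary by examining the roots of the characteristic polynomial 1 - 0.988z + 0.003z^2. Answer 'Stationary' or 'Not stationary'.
\text{Stationary}

The AR(p) characteristic polynomial is P(z) = 1 - 0.988z + 0.003z^2.
Stationarity requires all roots to lie outside the unit circle, i.e. |z| > 1 for every root.
Set 1 + (-0.988) z + (0.003) z^2 = 0, i.e. a z^2 + b z + c = 0 with a = 0.003, b = -0.988, c = 1.
Discriminant D = b^2 - 4ac = (-0.988)^2 - 4*(0.003)*1 = 0.976144 - (0.012) = 0.964144.
D >= 0, so the roots are real: z = (-b +/- sqrt(D)) / (2a) = (0.988 +/- 0.981908) / (0.006).
  z_1 = (0.988 + 0.981908) / (0.006) = 328.3181,   |z_1| = 328.3181.
  z_2 = (0.988 - 0.981908) / (0.006) = 1.0153,   |z_2| = 1.0153.
Moduli of all roots: 328.3181, 1.0153.
All moduli strictly greater than 1? Yes.
Verdict: Stationary.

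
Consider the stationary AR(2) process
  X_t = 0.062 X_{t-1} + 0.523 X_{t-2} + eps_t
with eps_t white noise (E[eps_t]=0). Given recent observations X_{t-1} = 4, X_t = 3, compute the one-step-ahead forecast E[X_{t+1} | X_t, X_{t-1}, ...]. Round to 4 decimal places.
E[X_{t+1} \mid \mathcal F_t] = 2.2780

For an AR(p) model X_t = c + sum_i phi_i X_{t-i} + eps_t, the
one-step-ahead conditional mean is
  E[X_{t+1} | X_t, ...] = c + sum_i phi_i X_{t+1-i}.
Substitute known values:
  E[X_{t+1} | ...] = (0.062) * (3) + (0.523) * (4)
                   = 2.2780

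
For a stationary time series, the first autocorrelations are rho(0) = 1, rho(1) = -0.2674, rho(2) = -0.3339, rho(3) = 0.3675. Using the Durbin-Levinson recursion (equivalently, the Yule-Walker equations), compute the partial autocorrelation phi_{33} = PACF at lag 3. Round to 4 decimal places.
\phi_{33} = 0.1630

The PACF at lag k is phi_{kk}, the last component of the solution
to the Yule-Walker system G_k phi = r_k where
  (G_k)_{ij} = rho(|i - j|), (r_k)_i = rho(i), i,j = 1..k.
Equivalently, Durbin-Levinson gives phi_{kk} iteratively:
  phi_{11} = rho(1)
  phi_{kk} = [rho(k) - sum_{j=1..k-1} phi_{k-1,j} rho(k-j)]
            / [1 - sum_{j=1..k-1} phi_{k-1,j} rho(j)],
  phi_{k,j} = phi_{k-1,j} - phi_{kk} phi_{k-1,k-j},  j = 1..k-1.
Step k = 1:
  phi_11 = rho(1) = -0.2674.
Step k = 2:
  phi_22 = [rho(2) - phi_11 rho(1)] / [1 - phi_11 rho(1)] = [-0.3339 - (-0.2674)(-0.2674)] / [1 - (-0.2674)(-0.2674)]
         = -0.40540276 / 0.92849724 = -0.436622.
  Update: phi_21 = phi_11 - phi_22 phi_11 = -0.2674 - (-0.436622)(-0.2674) = -0.384153.
Step k = 3:
  phi_33 = [rho(3) - phi_21 rho(2) - phi_22 rho(1)] / [1 - phi_21 rho(1) - phi_22 rho(2)]
    numerator   = 0.3675 - (-0.384153)(-0.3339) - (-0.436622)(-0.2674) = 0.12247851
    denominator = 1 - (-0.384153)(-0.2674) - (-0.436622)(-0.3339) = 0.75148928
  phi_33 = 0.12247851 / 0.75148928 = 0.163.
Therefore phi_{33} = 0.1630.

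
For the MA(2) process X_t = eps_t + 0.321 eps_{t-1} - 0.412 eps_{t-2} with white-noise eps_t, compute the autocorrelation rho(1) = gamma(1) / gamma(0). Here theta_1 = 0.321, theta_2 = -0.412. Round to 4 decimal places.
\rho(1) = 0.1483

For an MA(q) process with theta_0 = 1, the autocovariance is
  gamma(k) = sigma^2 * sum_{i=0..q-k} theta_i * theta_{i+k},
and rho(k) = gamma(k) / gamma(0). Sigma^2 cancels.
  numerator   = (1)*(0.321) + (0.321)*(-0.412) = 0.188748.
  denominator = (1)^2 + (0.321)^2 + (-0.412)^2 = 1.272785.
  rho(1) = 0.188748 / 1.272785 = 0.1483.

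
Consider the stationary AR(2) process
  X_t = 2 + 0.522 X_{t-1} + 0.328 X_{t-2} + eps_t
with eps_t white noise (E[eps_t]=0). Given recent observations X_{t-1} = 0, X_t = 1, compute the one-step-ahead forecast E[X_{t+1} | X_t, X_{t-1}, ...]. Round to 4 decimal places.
E[X_{t+1} \mid \mathcal F_t] = 2.5220

For an AR(p) model X_t = c + sum_i phi_i X_{t-i} + eps_t, the
one-step-ahead conditional mean is
  E[X_{t+1} | X_t, ...] = c + sum_i phi_i X_{t+1-i}.
Substitute known values:
  E[X_{t+1} | ...] = 2 + (0.522) * (1) + (0.328) * (0)
                   = 2.5220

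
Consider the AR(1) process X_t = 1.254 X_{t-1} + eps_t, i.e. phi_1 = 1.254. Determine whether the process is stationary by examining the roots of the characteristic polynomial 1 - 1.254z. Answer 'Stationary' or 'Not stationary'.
\text{Not stationary}

The AR(p) characteristic polynomial is P(z) = 1 - 1.254z.
Stationarity requires all roots to lie outside the unit circle, i.e. |z| > 1 for every root.
This is linear in z: 1 + (-1.254) z = 0  =>  z = -1/(-1.254) = 0.797448,  |z| = 0.797448.
Moduli of all roots: 0.7974.
All moduli strictly greater than 1? No.
Verdict: Not stationary.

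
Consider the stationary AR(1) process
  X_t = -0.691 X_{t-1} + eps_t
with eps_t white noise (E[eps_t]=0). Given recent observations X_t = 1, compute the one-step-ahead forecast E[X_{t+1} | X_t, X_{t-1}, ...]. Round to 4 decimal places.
E[X_{t+1} \mid \mathcal F_t] = -0.6910

For an AR(p) model X_t = c + sum_i phi_i X_{t-i} + eps_t, the
one-step-ahead conditional mean is
  E[X_{t+1} | X_t, ...] = c + sum_i phi_i X_{t+1-i}.
Substitute known values:
  E[X_{t+1} | ...] = (-0.691) * (1)
                   = -0.6910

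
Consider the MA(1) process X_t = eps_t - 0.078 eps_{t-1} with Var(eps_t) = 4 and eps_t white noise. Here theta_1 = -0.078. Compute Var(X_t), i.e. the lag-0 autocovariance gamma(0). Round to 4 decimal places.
\gamma(0) = 4.0243

For an MA(q) process X_t = eps_t + sum_i theta_i eps_{t-i} with
Var(eps_t) = sigma^2, the variance is
  gamma(0) = sigma^2 * (1 + sum_i theta_i^2).
  sum_i theta_i^2 = (-0.078)^2 = 0.006084.
  gamma(0) = 4 * (1 + 0.006084) = 4 * 1.006084 = 4.024336, which rounds to 4.0243.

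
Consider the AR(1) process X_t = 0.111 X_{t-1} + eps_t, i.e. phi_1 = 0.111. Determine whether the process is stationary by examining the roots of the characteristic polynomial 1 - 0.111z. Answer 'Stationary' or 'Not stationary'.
\text{Stationary}

The AR(p) characteristic polynomial is P(z) = 1 - 0.111z.
Stationarity requires all roots to lie outside the unit circle, i.e. |z| > 1 for every root.
This is linear in z: 1 + (-0.111) z = 0  =>  z = -1/(-0.111) = 9.009009,  |z| = 9.009009.
Moduli of all roots: 9.0090.
All moduli strictly greater than 1? Yes.
Verdict: Stationary.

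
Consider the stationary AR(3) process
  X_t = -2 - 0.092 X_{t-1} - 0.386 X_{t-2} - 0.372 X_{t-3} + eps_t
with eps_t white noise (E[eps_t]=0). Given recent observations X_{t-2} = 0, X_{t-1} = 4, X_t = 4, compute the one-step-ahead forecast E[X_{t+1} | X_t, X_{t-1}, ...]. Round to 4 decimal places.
E[X_{t+1} \mid \mathcal F_t] = -3.9120

For an AR(p) model X_t = c + sum_i phi_i X_{t-i} + eps_t, the
one-step-ahead conditional mean is
  E[X_{t+1} | X_t, ...] = c + sum_i phi_i X_{t+1-i}.
Substitute known values:
  E[X_{t+1} | ...] = -2 + (-0.092) * (4) + (-0.386) * (4) + (-0.372) * (0)
                   = -3.9120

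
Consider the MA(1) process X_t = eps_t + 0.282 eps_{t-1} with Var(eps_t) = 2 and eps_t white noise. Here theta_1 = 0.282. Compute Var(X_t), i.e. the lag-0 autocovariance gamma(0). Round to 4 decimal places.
\gamma(0) = 2.1590

For an MA(q) process X_t = eps_t + sum_i theta_i eps_{t-i} with
Var(eps_t) = sigma^2, the variance is
  gamma(0) = sigma^2 * (1 + sum_i theta_i^2).
  sum_i theta_i^2 = (0.282)^2 = 0.079524.
  gamma(0) = 2 * (1 + 0.079524) = 2 * 1.079524 = 2.159048, which rounds to 2.1590.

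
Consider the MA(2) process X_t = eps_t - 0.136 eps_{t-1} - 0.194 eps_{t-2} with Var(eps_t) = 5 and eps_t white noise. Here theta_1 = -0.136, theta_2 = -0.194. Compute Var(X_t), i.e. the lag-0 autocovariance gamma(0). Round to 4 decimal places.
\gamma(0) = 5.2807

For an MA(q) process X_t = eps_t + sum_i theta_i eps_{t-i} with
Var(eps_t) = sigma^2, the variance is
  gamma(0) = sigma^2 * (1 + sum_i theta_i^2).
  sum_i theta_i^2 = (-0.136)^2 + (-0.194)^2 = 0.018496 + 0.037636 = 0.056132.
  gamma(0) = 5 * (1 + 0.056132) = 5 * 1.056132 = 5.28066, which rounds to 5.2807.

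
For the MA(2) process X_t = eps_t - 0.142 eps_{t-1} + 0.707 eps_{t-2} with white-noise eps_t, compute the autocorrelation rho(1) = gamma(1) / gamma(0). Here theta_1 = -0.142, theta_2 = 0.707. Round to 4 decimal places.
\rho(1) = -0.1595

For an MA(q) process with theta_0 = 1, the autocovariance is
  gamma(k) = sigma^2 * sum_{i=0..q-k} theta_i * theta_{i+k},
and rho(k) = gamma(k) / gamma(0). Sigma^2 cancels.
  numerator   = (1)*(-0.142) + (-0.142)*(0.707) = -0.242394.
  denominator = (1)^2 + (-0.142)^2 + (0.707)^2 = 1.520013.
  rho(1) = -0.242394 / 1.520013 = -0.1595.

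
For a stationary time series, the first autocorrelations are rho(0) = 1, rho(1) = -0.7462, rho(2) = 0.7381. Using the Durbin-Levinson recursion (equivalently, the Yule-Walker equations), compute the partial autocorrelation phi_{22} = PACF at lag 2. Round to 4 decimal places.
\phi_{22} = 0.4091

The PACF at lag k is phi_{kk}, the last component of the solution
to the Yule-Walker system G_k phi = r_k where
  (G_k)_{ij} = rho(|i - j|), (r_k)_i = rho(i), i,j = 1..k.
Equivalently, Durbin-Levinson gives phi_{kk} iteratively:
  phi_{11} = rho(1)
  phi_{kk} = [rho(k) - sum_{j=1..k-1} phi_{k-1,j} rho(k-j)]
            / [1 - sum_{j=1..k-1} phi_{k-1,j} rho(j)],
  phi_{k,j} = phi_{k-1,j} - phi_{kk} phi_{k-1,k-j},  j = 1..k-1.
Step k = 1:
  phi_11 = rho(1) = -0.7462.
Step k = 2:
  phi_22 = [rho(2) - phi_11 rho(1)] / [1 - phi_11 rho(1)] = [0.7381 - (-0.7462)(-0.7462)] / [1 - (-0.7462)(-0.7462)]
         = 0.18128556 / 0.44318556 = 0.4091.
Therefore phi_{22} = 0.4091.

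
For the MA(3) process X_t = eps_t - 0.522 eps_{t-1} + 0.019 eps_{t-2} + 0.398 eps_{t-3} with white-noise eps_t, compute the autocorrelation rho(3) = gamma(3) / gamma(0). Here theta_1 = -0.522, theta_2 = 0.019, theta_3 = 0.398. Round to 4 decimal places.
\rho(3) = 0.2781

For an MA(q) process with theta_0 = 1, the autocovariance is
  gamma(k) = sigma^2 * sum_{i=0..q-k} theta_i * theta_{i+k},
and rho(k) = gamma(k) / gamma(0). Sigma^2 cancels.
  numerator   = (1)*(0.398) = 0.398.
  denominator = (1)^2 + (-0.522)^2 + (0.019)^2 + (0.398)^2 = 1.431249.
  rho(3) = 0.398 / 1.431249 = 0.2781.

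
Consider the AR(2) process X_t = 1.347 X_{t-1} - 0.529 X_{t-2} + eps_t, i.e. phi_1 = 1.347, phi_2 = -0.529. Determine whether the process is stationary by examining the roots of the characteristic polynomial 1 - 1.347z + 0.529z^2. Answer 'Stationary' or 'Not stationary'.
\text{Stationary}

The AR(p) characteristic polynomial is P(z) = 1 - 1.347z + 0.529z^2.
Stationarity requires all roots to lie outside the unit circle, i.e. |z| > 1 for every root.
Set 1 + (-1.347) z + (0.529) z^2 = 0, i.e. a z^2 + b z + c = 0 with a = 0.529, b = -1.347, c = 1.
Discriminant D = b^2 - 4ac = (-1.347)^2 - 4*(0.529)*1 = 1.814409 - (2.116) = -0.301591.
D < 0, so the roots are the complex-conjugate pair z = (-b +/- i sqrt(-D)) / (2a) = 1.2732 +/- 0.5191i.
For a conjugate pair |z|^2 = z * conj(z) = (product of roots) = c/a = 1/(0.529) = 1.890359, so |z| = sqrt(1.890359) = 1.3749 for both roots.
Moduli of all roots: 1.3749, 1.3749.
All moduli strictly greater than 1? Yes.
Verdict: Stationary.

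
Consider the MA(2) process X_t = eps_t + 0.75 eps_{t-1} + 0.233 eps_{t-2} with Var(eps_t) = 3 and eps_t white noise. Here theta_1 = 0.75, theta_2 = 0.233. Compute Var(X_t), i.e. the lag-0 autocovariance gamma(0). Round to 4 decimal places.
\gamma(0) = 4.8504

For an MA(q) process X_t = eps_t + sum_i theta_i eps_{t-i} with
Var(eps_t) = sigma^2, the variance is
  gamma(0) = sigma^2 * (1 + sum_i theta_i^2).
  sum_i theta_i^2 = (0.75)^2 + (0.233)^2 = 0.5625 + 0.054289 = 0.616789.
  gamma(0) = 3 * (1 + 0.616789) = 3 * 1.616789 = 4.850367, which rounds to 4.8504.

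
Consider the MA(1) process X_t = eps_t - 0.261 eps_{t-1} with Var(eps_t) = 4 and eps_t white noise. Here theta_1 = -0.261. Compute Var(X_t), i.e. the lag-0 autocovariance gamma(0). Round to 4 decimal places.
\gamma(0) = 4.2725

For an MA(q) process X_t = eps_t + sum_i theta_i eps_{t-i} with
Var(eps_t) = sigma^2, the variance is
  gamma(0) = sigma^2 * (1 + sum_i theta_i^2).
  sum_i theta_i^2 = (-0.261)^2 = 0.068121.
  gamma(0) = 4 * (1 + 0.068121) = 4 * 1.068121 = 4.272484, which rounds to 4.2725.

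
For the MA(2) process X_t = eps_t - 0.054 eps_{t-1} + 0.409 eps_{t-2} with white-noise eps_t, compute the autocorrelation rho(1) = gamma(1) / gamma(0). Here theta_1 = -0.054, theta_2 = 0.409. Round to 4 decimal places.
\rho(1) = -0.0650

For an MA(q) process with theta_0 = 1, the autocovariance is
  gamma(k) = sigma^2 * sum_{i=0..q-k} theta_i * theta_{i+k},
and rho(k) = gamma(k) / gamma(0). Sigma^2 cancels.
  numerator   = (1)*(-0.054) + (-0.054)*(0.409) = -0.076086.
  denominator = (1)^2 + (-0.054)^2 + (0.409)^2 = 1.170197.
  rho(1) = -0.076086 / 1.170197 = -0.0650.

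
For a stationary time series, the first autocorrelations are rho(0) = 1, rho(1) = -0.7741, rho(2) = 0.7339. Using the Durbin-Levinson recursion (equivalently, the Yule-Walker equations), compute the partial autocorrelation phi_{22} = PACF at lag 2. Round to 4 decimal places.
\phi_{22} = 0.3360

The PACF at lag k is phi_{kk}, the last component of the solution
to the Yule-Walker system G_k phi = r_k where
  (G_k)_{ij} = rho(|i - j|), (r_k)_i = rho(i), i,j = 1..k.
Equivalently, Durbin-Levinson gives phi_{kk} iteratively:
  phi_{11} = rho(1)
  phi_{kk} = [rho(k) - sum_{j=1..k-1} phi_{k-1,j} rho(k-j)]
            / [1 - sum_{j=1..k-1} phi_{k-1,j} rho(j)],
  phi_{k,j} = phi_{k-1,j} - phi_{kk} phi_{k-1,k-j},  j = 1..k-1.
Step k = 1:
  phi_11 = rho(1) = -0.7741.
Step k = 2:
  phi_22 = [rho(2) - phi_11 rho(1)] / [1 - phi_11 rho(1)] = [0.7339 - (-0.7741)(-0.7741)] / [1 - (-0.7741)(-0.7741)]
         = 0.13466919 / 0.40076919 = 0.336.
Therefore phi_{22} = 0.3360.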